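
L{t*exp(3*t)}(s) (s - 3)^(-2)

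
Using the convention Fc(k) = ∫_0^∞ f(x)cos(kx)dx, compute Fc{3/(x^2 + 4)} 3 * pi * exp(-2 * k)/4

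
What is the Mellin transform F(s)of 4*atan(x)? -2*pi*sec(pi*s/2)/s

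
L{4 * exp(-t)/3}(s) 4/(3 * (s + 1))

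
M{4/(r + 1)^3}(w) 2 * pi * (w - 2) * (w - 1)/sin(pi * w)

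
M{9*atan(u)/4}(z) -9*pi*sec(pi*z/2)/(8*z)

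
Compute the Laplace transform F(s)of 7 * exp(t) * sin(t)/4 7/(4 * ((s - 1)^2 + 1))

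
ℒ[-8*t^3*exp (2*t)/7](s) -48/ (7*(s - 2)^4)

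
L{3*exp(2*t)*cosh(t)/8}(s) 3*(s - 2)/(8*((s - 2)^2 - 1))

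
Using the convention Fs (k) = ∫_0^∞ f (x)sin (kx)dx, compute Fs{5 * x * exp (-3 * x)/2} 15 * k/ (k^2 + 9)^2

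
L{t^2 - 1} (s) 2/s^3 - 1/s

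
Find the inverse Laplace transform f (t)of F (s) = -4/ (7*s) -4/7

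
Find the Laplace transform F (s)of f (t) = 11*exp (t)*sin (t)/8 11/ (8*( (s - 1)^2 + 1))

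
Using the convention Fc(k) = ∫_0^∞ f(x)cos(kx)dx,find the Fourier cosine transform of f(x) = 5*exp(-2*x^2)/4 5*sqrt(2)*sqrt(pi)*exp(-k^2/8)/16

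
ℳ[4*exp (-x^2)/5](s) 2*gamma (s/2)/5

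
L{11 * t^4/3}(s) 88/s^5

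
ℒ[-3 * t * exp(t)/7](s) -3/(7 * (s - 1)^2)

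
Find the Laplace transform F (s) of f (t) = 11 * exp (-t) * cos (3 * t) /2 11 * (s + 1) / (2 * ( (s + 1) ^2 + 9) ) 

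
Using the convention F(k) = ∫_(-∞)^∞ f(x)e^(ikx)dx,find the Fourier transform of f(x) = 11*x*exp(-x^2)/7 11*I*sqrt(pi)*k*exp(-k^2/4)/14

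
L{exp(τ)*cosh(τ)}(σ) (σ - 1)/(σ*(σ - 2))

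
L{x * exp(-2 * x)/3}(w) 1/(3 * (w + 2)^2)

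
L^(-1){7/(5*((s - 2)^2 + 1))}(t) 7*exp(2*t)*sin(t)/5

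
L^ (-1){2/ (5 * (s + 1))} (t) 2 * exp (-t)/5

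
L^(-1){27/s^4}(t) 9*t^3/2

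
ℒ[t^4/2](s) 12/s^5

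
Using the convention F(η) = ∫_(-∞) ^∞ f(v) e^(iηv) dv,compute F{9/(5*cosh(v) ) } 9*pi/(5*cosh(pi*η/2) ) 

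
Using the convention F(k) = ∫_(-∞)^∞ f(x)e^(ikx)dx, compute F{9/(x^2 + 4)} 9*pi*exp(-2*Abs(k))/2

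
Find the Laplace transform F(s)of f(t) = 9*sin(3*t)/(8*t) 9*atan(3/s)/8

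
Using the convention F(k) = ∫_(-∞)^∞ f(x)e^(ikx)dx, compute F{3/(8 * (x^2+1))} 3 * pi * exp(-Abs(k))/8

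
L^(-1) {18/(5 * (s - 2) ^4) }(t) 3 * t^3 * exp(2 * t) /5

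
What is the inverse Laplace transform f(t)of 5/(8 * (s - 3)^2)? 5 * t * exp(3 * t)/8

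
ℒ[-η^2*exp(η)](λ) -2/(λ - 1)^3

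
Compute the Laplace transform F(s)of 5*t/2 5/(2*s^2)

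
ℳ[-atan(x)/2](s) pi*sec(pi*s/2)/(4*s)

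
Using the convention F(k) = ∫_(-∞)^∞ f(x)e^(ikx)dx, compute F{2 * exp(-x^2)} 2 * sqrt(pi) * exp(-k^2/4)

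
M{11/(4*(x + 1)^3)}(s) 11*pi*(s - 2)*(s - 1)/(8*sin(pi*s))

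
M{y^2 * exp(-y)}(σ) gamma(σ + 2)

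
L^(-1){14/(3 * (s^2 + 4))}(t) 7 * sin(2 * t)/3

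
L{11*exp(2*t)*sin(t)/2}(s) 11/(2*((s - 2)^2 + 1))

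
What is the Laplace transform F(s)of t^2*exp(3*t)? 2/(s - 3)^3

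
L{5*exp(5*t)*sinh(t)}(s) 5/((s - 5)^2 - 1)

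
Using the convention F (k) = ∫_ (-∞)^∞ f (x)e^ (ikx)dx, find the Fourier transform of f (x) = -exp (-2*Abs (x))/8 -1/ (2*k^2 + 8)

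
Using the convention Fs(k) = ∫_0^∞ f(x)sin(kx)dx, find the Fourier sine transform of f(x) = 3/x 3*pi/2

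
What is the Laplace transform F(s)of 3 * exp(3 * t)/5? 3/(5 * (s - 3))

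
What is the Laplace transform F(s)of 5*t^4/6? 20/s^5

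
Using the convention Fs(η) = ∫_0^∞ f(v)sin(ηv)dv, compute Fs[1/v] pi/2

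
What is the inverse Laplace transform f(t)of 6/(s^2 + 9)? 2*sin(3*t)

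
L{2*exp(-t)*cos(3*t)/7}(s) 2*(s + 1)/(7*((s + 1)^2 + 9))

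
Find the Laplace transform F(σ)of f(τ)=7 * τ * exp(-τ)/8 7/(8 * (σ+1)^2)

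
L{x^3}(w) 6/w^4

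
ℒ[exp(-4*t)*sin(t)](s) 1/((s+4)^2+1)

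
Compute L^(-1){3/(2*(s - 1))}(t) 3*exp(t)/2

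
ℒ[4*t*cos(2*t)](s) 4*(s^2-4)/(s^2 + 4)^2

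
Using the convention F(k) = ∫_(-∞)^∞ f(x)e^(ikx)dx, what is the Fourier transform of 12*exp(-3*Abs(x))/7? 72/(7*(k^2 + 9))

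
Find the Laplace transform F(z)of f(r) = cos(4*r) z/(z^2+16)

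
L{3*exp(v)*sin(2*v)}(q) 6/((q - 1)^2 + 4)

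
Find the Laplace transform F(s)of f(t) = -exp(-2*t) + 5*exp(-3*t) 5/(s + 3)-1/(s + 2)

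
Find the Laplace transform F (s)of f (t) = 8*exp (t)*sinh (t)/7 8/ (7*s*(s - 2))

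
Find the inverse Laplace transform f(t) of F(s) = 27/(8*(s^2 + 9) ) 9*sin(3*t) /8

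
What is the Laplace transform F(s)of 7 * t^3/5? 42/(5 * s^4)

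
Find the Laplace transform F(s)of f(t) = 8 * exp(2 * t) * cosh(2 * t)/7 8 * (s - 2)/(7 * s * (s - 4))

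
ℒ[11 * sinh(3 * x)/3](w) 11/(w^2 - 9)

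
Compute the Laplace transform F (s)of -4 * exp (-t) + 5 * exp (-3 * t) 5/ (s + 3) - 4/ (s + 1)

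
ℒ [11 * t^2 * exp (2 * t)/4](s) 11/ (2 * (s - 2)^3)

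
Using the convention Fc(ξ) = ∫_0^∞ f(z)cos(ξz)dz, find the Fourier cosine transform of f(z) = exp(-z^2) sqrt(pi) * exp(-ξ^2/4)/2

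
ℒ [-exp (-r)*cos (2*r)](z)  (-z - 1)/ ( (z + 1)^2 + 4)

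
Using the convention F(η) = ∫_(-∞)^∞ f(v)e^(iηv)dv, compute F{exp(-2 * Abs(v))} 4/(η^2 + 4)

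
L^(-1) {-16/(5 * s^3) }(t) -8 * t^2/5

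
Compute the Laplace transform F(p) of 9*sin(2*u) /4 9/(2*(p^2+4) ) 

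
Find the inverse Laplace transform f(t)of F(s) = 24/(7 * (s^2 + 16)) 6 * sin(4 * t)/7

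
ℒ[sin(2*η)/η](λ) atan(2/λ)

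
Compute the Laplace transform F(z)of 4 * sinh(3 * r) 12/(z^2 - 9)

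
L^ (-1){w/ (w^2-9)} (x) cosh (3*x)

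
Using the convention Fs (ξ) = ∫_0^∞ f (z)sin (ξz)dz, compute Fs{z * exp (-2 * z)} 4 * ξ/ (ξ^2 + 4)^2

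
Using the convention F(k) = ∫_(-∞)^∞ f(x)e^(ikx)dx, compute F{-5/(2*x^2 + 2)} -5*pi*exp(-Abs(k))/2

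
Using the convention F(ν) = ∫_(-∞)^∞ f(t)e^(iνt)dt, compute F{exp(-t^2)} sqrt(pi)*exp(-ν^2/4)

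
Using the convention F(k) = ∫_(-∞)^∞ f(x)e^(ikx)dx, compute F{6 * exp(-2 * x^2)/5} 3 * sqrt(2) * sqrt(pi) * exp(-k^2/8)/5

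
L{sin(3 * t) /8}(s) 3/(8 * (s^2 + 9) ) 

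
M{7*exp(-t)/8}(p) 7*gamma(p)/8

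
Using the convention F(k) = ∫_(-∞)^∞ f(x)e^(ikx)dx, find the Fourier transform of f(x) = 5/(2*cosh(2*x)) 5*pi/(4*cosh(pi*k/4))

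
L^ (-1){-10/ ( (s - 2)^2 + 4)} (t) -5 * exp (2 * t) * sin (2 * t)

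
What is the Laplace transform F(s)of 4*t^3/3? 8/s^4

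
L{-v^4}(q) -24/q^5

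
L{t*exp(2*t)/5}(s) 1/(5*(s - 2)^2)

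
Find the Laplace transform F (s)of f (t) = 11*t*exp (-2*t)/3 11/ (3*(s + 2)^2)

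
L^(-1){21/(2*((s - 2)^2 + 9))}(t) 7*exp(2*t)*sin(3*t)/2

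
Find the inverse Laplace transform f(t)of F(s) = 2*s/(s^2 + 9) 2*cos(3*t)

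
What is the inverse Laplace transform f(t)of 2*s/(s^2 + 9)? 2*cos(3*t)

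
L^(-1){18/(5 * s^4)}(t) 3 * t^3/5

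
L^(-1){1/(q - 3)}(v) exp(3*v)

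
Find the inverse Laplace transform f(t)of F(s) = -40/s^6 -t^5/3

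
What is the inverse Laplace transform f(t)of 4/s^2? 4*t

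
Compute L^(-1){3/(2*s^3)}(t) 3*t^2/4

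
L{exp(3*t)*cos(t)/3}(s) (s - 3)/(3*((s - 3)^2 + 1))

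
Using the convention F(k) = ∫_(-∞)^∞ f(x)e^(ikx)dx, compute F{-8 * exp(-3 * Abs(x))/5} -48/(5 * k^2 + 45)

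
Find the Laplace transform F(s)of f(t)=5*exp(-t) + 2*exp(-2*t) 5/(s + 1) + 2/(s + 2)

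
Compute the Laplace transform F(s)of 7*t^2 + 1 14/s^3 + 1/s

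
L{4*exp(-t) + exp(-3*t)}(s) 1/(s + 3) + 4/(s + 1)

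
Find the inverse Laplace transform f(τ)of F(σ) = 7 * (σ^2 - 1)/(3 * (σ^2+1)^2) 7 * τ * cos(τ)/3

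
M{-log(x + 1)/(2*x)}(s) pi*csc(pi*s)/(2*(s - 1))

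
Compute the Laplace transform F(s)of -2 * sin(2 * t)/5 -4/(5 * s^2 + 20)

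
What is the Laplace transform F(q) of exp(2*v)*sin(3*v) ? 3/((q - 2) ^2 + 9) 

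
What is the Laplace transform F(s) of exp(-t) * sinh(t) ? 1/(s * (s + 2) ) 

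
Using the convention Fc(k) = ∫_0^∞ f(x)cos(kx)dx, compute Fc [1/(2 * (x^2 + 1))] pi * exp(-k)/4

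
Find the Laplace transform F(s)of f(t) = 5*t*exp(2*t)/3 5/(3*(s - 2)^2)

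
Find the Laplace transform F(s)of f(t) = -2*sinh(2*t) -4/(s^2-4)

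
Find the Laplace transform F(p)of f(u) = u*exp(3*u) (p - 3)^(-2)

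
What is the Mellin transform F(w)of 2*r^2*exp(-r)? 2*gamma(w + 2)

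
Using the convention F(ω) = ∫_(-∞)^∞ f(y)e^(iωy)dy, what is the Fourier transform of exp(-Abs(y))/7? 2/(7 * (ω^2 + 1))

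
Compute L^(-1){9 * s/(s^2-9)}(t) 9 * cosh(3 * t)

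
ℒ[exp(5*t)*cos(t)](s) (s - 5)/((s - 5)^2 + 1)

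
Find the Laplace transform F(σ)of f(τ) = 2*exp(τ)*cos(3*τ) 2*(σ - 1)/((σ - 1)^2 + 9)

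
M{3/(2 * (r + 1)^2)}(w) -3 * pi * (w - 1)/(2 * sin(pi * w))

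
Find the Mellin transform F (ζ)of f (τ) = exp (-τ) gamma (ζ)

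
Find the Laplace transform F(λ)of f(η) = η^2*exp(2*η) 2/(λ - 2)^3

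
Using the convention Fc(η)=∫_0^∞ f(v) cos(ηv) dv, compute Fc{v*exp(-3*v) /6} (9 - η^2) /(6*(η^2 + 9) ^2) 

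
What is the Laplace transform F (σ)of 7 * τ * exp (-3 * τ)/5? 7/ (5 * (σ + 3)^2)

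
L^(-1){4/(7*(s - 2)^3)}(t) 2*t^2*exp(2*t)/7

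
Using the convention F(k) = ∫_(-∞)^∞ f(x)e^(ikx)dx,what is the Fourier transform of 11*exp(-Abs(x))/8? 11/(4*(k^2 + 1))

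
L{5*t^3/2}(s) 15/s^4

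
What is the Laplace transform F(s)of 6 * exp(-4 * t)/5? 6/(5 * (s + 4))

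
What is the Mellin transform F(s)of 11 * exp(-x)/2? 11 * gamma(s)/2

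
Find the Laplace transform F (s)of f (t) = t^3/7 6/ (7*s^4)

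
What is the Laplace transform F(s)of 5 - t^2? 5/s - 2/s^3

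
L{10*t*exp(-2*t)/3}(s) 10/(3*(s + 2)^2)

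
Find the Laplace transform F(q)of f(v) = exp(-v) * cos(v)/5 (q + 1)/(5 * ((q + 1)^2 + 1))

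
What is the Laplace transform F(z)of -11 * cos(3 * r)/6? -11 * z/(6 * z^2 + 54)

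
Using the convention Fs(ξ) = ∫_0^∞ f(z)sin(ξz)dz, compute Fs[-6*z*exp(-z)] -12*ξ/(ξ^2 + 1)^2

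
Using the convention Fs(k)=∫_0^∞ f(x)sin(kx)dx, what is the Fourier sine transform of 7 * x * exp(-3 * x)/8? 21 * k/(4 * (k^2+9)^2)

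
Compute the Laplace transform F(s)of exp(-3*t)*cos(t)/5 (s + 3)/(5*((s + 3)^2 + 1))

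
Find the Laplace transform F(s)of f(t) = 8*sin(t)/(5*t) 8*atan(1/s)/5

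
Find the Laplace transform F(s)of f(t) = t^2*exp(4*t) 2/(s - 4)^3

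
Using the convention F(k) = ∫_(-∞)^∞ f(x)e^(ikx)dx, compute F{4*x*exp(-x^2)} 2*I*sqrt(pi)*k*exp(-k^2/4)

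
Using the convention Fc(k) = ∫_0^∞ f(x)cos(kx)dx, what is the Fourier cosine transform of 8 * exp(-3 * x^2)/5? 4 * sqrt(3) * sqrt(pi) * exp(-k^2/12)/15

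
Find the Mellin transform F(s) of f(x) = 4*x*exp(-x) 4*gamma(s + 1) 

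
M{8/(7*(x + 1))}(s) 8*pi*csc(pi*s)/7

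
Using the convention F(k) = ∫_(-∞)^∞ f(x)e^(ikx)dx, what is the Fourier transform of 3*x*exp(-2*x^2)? 3*sqrt(2)*I*sqrt(pi)*k*exp(-k^2/8)/8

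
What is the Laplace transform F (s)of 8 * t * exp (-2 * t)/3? 8/ (3 * (s+2)^2)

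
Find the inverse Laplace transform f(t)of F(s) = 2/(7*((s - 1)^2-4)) exp(t)*sinh(2*t)/7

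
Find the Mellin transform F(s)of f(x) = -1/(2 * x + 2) -pi * csc(pi * s)/2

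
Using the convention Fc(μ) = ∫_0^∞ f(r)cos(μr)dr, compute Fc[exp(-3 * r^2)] sqrt(3) * sqrt(pi) * exp(-μ^2/12)/6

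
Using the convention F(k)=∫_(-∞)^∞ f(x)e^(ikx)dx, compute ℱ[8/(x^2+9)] 8*pi*exp(-3*Abs(k))/3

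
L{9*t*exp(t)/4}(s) 9/(4*(s - 1)^2)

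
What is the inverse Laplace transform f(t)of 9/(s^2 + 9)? 3 * sin(3 * t)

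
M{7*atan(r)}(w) -7*pi*sec(pi*w/2)/(2*w)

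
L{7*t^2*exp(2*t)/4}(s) 7/(2*(s - 2)^3)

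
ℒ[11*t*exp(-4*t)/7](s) 11/(7*(s + 4)^2)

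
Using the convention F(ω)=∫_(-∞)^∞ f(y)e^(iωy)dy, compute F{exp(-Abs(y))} 2/(ω^2+1)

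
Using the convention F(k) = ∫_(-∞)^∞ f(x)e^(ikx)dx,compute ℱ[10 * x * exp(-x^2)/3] 5 * I * sqrt(pi) * k * exp(-k^2/4)/3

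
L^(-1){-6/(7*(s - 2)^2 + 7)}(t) -6*exp(2*t)*sin(t)/7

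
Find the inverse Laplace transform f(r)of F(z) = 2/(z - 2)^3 r^2 * exp(2 * r)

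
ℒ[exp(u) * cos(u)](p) (p - 1)/((p - 1)^2 + 1)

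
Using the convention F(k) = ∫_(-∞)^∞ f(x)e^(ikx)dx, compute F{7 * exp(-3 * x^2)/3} 7 * sqrt(3) * sqrt(pi) * exp(-k^2/12)/9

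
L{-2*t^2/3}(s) -4/(3*s^3)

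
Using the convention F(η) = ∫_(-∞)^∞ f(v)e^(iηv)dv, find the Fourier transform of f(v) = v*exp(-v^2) I*sqrt(pi)*η*exp(-η^2/4)/2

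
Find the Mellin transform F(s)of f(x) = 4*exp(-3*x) 4*gamma(s)/3^s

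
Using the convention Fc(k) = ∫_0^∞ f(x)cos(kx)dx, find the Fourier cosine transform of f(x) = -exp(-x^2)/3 -sqrt(pi) * exp(-k^2/4)/6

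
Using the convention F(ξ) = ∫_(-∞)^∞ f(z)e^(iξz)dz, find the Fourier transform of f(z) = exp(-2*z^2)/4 sqrt(2)*sqrt(pi)*exp(-ξ^2/8)/8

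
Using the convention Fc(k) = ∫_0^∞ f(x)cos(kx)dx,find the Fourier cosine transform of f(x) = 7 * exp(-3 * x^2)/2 7 * sqrt(3) * sqrt(pi) * exp(-k^2/12)/12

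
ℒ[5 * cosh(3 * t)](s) 5 * s/(s^2 - 9)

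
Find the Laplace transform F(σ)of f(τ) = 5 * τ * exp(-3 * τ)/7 5/(7 * (σ + 3)^2)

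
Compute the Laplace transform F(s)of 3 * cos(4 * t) 3 * s/(s^2 + 16)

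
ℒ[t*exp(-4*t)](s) (s + 4) ^(-2) 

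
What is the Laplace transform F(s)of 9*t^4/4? 54/s^5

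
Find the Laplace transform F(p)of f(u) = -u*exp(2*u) -1/(p - 2)^2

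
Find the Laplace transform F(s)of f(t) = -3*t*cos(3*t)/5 3*(9 - s^2)/(5*(s^2 + 9)^2)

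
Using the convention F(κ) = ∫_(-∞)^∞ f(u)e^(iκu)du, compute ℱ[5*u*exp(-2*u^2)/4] 5*sqrt(2)*I*sqrt(pi)*κ*exp(-κ^2/8)/32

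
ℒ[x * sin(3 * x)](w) 6 * w/(w^2+9)^2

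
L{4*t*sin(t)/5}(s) 8*s/(5*(s^2 + 1)^2)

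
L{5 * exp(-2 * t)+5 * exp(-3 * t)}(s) 5/(s+3)+5/(s+2)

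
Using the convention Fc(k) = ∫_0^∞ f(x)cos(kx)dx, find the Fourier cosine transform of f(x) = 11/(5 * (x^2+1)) 11 * pi * exp(-k)/10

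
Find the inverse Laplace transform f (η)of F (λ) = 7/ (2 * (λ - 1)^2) 7 * η * exp (η)/2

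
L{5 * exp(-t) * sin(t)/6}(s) 5/(6 * ((s + 1)^2 + 1))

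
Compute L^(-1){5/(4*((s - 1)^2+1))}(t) 5*exp(t)*sin(t)/4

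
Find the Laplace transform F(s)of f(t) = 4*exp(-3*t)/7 4/(7*(s + 3))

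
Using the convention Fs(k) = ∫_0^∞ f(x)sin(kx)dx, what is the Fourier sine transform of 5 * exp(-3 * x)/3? 5 * k/(3 * (k^2+9))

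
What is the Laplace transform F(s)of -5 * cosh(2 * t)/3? -5 * s/(3 * s^2 - 12)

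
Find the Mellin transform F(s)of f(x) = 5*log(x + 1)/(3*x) -5*pi*csc(pi*s)/(3*s - 3)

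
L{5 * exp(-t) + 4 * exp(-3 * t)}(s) 4/(s + 3) + 5/(s + 1)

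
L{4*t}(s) 4/s^2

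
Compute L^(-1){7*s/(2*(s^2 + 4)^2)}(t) 7*t*sin(2*t)/8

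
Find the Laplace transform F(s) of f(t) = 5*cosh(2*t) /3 5*s/(3*(s^2 - 4) ) 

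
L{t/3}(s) 1/(3*s^2)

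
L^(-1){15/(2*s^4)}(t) 5*t^3/4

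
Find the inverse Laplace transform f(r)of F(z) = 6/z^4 r^3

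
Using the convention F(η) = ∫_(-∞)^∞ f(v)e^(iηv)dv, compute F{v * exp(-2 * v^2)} sqrt(2) * I * sqrt(pi) * η * exp(-η^2/8)/8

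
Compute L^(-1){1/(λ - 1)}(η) exp(η)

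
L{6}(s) 6/s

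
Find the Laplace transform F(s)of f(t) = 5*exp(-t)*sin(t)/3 5/(3*((s + 1)^2 + 1))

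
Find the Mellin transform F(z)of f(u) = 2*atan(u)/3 -pi*sec(pi*z/2)/(3*z)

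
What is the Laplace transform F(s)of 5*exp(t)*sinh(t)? 5/(s*(s - 2))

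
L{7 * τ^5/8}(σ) 105/σ^6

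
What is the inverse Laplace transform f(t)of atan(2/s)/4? sin(2*t)/(4*t)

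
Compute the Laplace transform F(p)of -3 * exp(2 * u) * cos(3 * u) 3 * (2 - p)/((p - 2)^2 + 9)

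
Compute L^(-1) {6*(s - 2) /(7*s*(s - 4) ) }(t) 6*exp(2*t)*cosh(2*t) /7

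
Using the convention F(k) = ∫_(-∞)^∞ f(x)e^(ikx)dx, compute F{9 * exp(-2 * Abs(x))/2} 18/(k^2 + 4)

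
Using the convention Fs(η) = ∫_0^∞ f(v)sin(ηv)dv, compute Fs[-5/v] -5*pi/2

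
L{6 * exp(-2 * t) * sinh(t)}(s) 6/((s + 2)^2 - 1)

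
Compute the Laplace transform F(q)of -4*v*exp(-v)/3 -4/(3*(q + 1)^2)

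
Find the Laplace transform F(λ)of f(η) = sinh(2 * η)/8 1/(4 * (λ^2 - 4))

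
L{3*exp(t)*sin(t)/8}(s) 3/(8*((s - 1)^2 + 1))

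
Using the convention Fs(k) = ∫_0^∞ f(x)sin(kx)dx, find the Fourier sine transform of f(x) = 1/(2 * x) pi/4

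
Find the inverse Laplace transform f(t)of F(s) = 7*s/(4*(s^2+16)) 7*cos(4*t)/4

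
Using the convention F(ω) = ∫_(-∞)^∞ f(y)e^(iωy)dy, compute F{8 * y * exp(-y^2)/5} 4 * I * sqrt(pi) * ω * exp(-ω^2/4)/5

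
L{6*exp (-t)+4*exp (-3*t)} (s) 6/ (s+1)+4/ (s+3)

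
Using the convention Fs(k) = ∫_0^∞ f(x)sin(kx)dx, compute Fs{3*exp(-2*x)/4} 3*k/(4*(k^2 + 4))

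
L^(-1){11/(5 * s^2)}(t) 11 * t/5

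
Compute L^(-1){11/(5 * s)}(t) 11/5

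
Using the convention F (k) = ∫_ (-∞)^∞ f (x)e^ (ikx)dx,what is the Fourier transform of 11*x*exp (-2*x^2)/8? 11*sqrt (2)*I*sqrt (pi)*k*exp (-k^2/8)/64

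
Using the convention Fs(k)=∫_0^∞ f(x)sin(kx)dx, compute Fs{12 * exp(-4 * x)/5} 12 * k/(5 * (k^2 + 16))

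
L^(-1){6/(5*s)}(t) 6/5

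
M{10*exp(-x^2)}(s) 5*gamma(s/2)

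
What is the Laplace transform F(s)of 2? 2/s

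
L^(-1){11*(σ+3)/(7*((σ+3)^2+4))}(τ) 11*exp(-3*τ)*cos(2*τ)/7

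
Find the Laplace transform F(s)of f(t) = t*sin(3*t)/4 3*s/(2*(s^2 + 9)^2)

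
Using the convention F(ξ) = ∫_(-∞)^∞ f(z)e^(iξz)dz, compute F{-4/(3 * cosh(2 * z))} -2 * pi/(3 * cosh(pi * ξ/4))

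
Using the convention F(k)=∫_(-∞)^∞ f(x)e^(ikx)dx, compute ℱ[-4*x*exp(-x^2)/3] -2*I*sqrt(pi)*k*exp(-k^2/4)/3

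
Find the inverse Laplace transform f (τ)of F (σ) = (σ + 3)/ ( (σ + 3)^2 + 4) exp (-3 * τ) * cos (2 * τ)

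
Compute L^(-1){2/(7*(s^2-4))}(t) sinh(2*t)/7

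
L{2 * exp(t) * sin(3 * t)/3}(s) 2/((s - 1)^2+9)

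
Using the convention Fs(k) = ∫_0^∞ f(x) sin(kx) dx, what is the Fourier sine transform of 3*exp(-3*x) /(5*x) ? 3*atan(k/3) /5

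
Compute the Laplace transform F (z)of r z^ (-2)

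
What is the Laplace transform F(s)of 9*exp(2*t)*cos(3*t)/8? 9*(s - 2)/(8*((s - 2)^2 + 9))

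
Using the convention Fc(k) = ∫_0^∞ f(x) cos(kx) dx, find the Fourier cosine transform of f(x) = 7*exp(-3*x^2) 7*sqrt(3)*sqrt(pi)*exp(-k^2/12) /6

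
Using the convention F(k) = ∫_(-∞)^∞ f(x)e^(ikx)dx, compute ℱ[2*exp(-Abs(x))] 4/(k^2+1)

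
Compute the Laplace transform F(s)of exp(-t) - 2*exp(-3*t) 1/(s + 1) - 2/(s + 3)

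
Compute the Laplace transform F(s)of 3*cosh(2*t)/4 3*s/(4*(s^2 - 4))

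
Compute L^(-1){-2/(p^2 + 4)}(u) -sin(2*u)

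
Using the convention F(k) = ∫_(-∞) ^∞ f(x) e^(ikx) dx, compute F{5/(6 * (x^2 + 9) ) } 5 * pi * exp(-3 * Abs(k) ) /18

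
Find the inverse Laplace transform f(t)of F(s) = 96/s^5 4 * t^4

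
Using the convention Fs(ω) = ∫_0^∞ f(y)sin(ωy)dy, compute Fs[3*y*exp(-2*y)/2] 6*ω/(ω^2 + 4)^2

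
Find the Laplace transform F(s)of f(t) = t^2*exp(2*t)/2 (s - 2)^(-3)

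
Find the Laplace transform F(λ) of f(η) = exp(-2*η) 1/(λ + 2) 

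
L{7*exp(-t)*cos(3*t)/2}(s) 7*(s + 1)/(2*((s + 1)^2 + 9))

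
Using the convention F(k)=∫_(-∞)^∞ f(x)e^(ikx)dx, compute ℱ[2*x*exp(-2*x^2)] sqrt(2)*I*sqrt(pi)*k*exp(-k^2/8)/4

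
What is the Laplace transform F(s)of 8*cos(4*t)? 8*s/(s^2 + 16)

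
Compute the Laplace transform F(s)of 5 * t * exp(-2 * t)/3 5/(3 * (s + 2)^2)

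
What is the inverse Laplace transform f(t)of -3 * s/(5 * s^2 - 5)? -3 * cosh(t)/5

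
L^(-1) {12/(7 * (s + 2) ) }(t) 12 * exp(-2 * t) /7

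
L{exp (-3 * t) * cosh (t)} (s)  (s + 3)/ ( (s + 3)^2 - 1)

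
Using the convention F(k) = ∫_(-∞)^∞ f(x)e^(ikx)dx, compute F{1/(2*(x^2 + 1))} pi*exp(-Abs(k))/2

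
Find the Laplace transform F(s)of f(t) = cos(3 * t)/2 s/(2 * (s^2 + 9))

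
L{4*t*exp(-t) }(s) 4/(s + 1) ^2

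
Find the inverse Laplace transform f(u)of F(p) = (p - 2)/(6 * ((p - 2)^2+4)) exp(2 * u) * cos(2 * u)/6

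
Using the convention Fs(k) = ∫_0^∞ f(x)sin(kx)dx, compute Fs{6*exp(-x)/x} 6*atan(k)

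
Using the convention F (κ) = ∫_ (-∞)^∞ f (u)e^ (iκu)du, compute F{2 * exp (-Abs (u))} 4/ (κ^2+1)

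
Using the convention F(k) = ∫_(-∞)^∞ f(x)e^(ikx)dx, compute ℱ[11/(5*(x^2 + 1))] 11*pi*exp(-Abs(k))/5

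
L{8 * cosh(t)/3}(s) 8 * s/(3 * (s^2 - 1))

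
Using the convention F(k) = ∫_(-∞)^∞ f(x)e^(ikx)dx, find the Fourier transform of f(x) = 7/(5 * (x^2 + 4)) 7 * pi * exp(-2 * Abs(k))/10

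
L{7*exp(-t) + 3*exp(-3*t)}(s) 7/(s + 1) + 3/(s + 3)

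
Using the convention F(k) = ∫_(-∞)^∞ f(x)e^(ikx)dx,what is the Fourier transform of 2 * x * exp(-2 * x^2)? sqrt(2) * I * sqrt(pi) * k * exp(-k^2/8)/4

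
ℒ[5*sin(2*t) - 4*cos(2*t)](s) 10/(s^2 + 4) - 4*s/(s^2 + 4)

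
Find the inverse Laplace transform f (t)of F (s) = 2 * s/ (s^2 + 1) 2 * cos (t)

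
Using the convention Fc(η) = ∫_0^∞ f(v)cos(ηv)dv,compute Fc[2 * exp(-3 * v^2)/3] sqrt(3) * sqrt(pi) * exp(-η^2/12)/9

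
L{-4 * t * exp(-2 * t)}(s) -4/(s + 2)^2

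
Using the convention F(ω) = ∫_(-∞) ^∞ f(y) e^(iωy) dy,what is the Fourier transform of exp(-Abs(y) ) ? 2/(ω^2 + 1) 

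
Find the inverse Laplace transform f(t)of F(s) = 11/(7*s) 11/7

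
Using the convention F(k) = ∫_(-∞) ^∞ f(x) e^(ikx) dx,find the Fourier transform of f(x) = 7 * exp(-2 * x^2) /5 7 * sqrt(2) * sqrt(pi) * exp(-k^2/8) /10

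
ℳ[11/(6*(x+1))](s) 11*pi*csc(pi*s)/6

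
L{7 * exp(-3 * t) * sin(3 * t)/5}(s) 21/(5 * ((s + 3)^2 + 9))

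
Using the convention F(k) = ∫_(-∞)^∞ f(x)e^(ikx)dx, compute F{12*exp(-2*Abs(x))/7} 48/(7*(k^2+4))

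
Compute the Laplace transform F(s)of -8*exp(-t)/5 -8/(5*s + 5)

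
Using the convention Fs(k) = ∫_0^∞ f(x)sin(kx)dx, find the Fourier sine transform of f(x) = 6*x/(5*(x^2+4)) 3*pi*exp(-2*k)/5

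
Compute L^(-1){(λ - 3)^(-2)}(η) η*exp(3*η)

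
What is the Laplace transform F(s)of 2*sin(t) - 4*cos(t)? 2/(s^2 + 1) - 4*s/(s^2 + 1)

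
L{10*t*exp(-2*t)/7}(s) 10/(7*(s+2)^2)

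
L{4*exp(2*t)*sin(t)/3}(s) 4/(3*((s - 2)^2 + 1))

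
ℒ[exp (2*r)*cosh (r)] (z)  (z - 2)/ ( (z - 2)^2 - 1)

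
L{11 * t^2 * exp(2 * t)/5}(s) 22/(5 * (s - 2)^3)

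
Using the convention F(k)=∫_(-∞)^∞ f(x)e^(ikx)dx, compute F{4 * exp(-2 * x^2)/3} 2 * sqrt(2) * sqrt(pi) * exp(-k^2/8)/3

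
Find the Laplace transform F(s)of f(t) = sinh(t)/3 1/(3 * (s^2-1))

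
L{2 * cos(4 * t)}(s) 2 * s/(s^2+16)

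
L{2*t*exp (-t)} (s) 2/ (s + 1)^2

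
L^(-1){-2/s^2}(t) -2*t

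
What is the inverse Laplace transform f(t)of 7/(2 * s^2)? 7 * t/2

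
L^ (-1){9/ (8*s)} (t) 9/8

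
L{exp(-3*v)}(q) 1/(q + 3)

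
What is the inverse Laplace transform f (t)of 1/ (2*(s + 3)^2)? t*exp (-3*t)/2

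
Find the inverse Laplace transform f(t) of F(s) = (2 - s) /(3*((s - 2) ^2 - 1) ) -exp(2*t)*cosh(t) /3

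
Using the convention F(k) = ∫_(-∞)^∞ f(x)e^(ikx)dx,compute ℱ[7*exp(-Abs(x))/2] 7/(k^2+1)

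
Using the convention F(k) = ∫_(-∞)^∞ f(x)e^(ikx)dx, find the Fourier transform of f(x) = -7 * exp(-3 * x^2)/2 -7 * sqrt(3) * sqrt(pi) * exp(-k^2/12)/6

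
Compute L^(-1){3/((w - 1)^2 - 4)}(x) 3 * exp(x) * sinh(2 * x)/2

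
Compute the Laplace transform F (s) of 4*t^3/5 24/ (5*s^4) 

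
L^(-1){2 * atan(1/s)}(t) 2 * sin(t)/t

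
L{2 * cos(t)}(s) 2 * s/(s^2 + 1)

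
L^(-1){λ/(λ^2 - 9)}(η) cosh(3 * η)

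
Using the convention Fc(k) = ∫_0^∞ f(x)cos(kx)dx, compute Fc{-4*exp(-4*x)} -16/(k^2 + 16)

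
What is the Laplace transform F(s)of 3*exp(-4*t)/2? 3/(2*(s + 4))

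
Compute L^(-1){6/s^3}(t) 3 * t^2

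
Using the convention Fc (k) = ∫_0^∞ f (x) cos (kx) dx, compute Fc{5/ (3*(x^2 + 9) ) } 5*pi*exp (-3*k) /18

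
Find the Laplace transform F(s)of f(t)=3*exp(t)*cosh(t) 3*(s - 1)/(s*(s - 2))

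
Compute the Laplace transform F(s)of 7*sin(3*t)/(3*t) 7*atan(3/s)/3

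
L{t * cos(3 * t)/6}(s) (s^2-9)/(6 * (s^2 + 9)^2)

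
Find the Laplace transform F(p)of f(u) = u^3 6/p^4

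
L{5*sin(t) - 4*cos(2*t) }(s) 5/(s^2 + 1) - 4*s/(s^2 + 4) 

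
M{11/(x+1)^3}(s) 11*pi*(s - 2)*(s - 1)/(2*sin(pi*s))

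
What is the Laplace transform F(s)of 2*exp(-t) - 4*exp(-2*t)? 2/(s + 1) - 4/(s + 2)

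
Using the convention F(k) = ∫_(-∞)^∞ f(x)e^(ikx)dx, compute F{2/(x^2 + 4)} pi * exp(-2 * Abs(k))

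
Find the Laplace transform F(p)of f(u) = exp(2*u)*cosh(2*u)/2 (p - 2)/(2*p*(p - 4))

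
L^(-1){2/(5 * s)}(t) 2/5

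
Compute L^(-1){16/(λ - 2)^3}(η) 8 * η^2 * exp(2 * η)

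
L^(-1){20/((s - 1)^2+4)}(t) 10 * exp(t) * sin(2 * t)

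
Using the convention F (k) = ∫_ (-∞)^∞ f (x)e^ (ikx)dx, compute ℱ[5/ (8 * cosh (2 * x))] 5 * pi/ (16 * cosh (pi * k/4))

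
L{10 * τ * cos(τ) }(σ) 10 * (σ^2 - 1) /(σ^2 + 1) ^2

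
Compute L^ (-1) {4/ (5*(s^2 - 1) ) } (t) 4*sinh (t) /5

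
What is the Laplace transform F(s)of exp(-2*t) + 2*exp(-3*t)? 2/(s + 3) + 1/(s + 2)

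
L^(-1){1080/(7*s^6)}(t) 9*t^5/7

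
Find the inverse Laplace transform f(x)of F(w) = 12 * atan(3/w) 12 * sin(3 * x)/x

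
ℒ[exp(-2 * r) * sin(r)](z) 1/((z + 2)^2 + 1)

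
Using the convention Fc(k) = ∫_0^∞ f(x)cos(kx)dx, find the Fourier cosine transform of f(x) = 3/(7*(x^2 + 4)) 3*pi*exp(-2*k)/28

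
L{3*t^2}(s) 6/s^3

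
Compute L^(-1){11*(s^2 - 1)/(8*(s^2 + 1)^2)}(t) 11*t*cos(t)/8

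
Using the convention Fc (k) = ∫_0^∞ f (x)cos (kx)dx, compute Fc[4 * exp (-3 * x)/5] 12/ (5 * (k^2 + 9))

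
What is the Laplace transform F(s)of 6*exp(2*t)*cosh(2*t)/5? 6*(s - 2)/(5*s*(s - 4))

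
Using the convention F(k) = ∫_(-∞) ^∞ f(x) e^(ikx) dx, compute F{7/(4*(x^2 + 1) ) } 7*pi*exp(-Abs(k) ) /4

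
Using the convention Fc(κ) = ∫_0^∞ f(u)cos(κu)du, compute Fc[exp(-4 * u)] 4/(κ^2+16)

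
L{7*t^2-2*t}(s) 14/s^3-2/s^2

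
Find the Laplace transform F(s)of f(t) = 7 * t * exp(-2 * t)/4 7/(4 * (s+2)^2)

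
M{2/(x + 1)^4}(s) gamma(s)*gamma(4 - s)/3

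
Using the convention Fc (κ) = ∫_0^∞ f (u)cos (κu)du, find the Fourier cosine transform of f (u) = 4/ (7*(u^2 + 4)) pi*exp (-2*κ)/7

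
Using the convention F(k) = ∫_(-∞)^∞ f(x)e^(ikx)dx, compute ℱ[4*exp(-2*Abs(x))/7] 16/(7*(k^2 + 4))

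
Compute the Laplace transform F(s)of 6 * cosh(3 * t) 6 * s/(s^2 - 9)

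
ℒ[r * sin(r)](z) 2 * z/(z^2 + 1)^2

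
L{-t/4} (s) -1/ (4*s^2)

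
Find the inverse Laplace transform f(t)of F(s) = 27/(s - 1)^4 9*t^3*exp(t)/2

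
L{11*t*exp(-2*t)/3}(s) 11/(3*(s + 2)^2)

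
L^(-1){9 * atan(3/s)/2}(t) 9 * sin(3 * t)/(2 * t)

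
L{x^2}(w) 2/w^3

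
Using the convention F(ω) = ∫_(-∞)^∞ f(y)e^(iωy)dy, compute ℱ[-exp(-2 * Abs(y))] -4/(ω^2 + 4)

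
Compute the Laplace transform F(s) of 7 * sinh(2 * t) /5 14/(5 * (s^2 - 4) ) 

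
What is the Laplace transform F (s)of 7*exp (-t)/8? 7/ (8*(s + 1))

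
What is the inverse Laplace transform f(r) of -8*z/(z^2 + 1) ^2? -4*r*sin(r) 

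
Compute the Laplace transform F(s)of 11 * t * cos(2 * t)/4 11 * (s^2 - 4)/(4 * (s^2+4)^2)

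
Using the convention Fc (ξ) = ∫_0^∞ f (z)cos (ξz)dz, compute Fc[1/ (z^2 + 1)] pi*exp (-ξ)/2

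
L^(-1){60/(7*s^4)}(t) 10*t^3/7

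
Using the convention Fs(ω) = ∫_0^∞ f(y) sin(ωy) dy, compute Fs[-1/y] -pi/2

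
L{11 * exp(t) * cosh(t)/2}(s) 11 * (s - 1)/(2 * s * (s - 2))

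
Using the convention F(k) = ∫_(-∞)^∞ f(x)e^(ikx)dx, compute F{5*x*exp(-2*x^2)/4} 5*sqrt(2)*I*sqrt(pi)*k*exp(-k^2/8)/32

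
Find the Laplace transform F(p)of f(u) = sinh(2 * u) 2/(p^2-4)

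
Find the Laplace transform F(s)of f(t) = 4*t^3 24/s^4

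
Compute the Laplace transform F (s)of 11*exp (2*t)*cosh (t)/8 11*(s - 2)/ (8*( (s - 2)^2 - 1))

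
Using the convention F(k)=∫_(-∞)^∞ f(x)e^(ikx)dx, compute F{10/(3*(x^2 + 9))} 10*pi*exp(-3*Abs(k))/9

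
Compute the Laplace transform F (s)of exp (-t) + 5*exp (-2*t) 5/ (s + 2) + 1/ (s + 1)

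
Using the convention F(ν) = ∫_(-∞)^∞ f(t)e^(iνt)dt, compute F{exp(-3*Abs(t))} 6/(ν^2+9)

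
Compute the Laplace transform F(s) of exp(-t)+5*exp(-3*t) 1/(s+1)+5/(s+3) 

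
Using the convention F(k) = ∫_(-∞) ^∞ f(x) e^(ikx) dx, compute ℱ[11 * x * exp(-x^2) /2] 11 * I * sqrt(pi) * k * exp(-k^2/4) /4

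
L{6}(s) 6/s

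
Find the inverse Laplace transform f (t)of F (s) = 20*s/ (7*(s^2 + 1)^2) 10*t*sin (t)/7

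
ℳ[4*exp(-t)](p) 4*gamma(p)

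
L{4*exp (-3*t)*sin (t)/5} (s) 4/ (5*( (s + 3)^2 + 1))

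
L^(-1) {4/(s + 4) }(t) 4*exp(-4*t) 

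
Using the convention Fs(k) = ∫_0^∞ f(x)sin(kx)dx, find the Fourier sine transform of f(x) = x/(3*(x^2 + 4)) pi*exp(-2*k)/6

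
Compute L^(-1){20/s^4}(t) 10*t^3/3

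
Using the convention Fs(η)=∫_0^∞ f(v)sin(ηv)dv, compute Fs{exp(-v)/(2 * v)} atan(η)/2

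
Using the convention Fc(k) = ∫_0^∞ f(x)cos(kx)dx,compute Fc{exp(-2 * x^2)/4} sqrt(2) * sqrt(pi) * exp(-k^2/8)/16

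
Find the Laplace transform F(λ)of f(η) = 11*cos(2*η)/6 11*λ/(6*(λ^2+4))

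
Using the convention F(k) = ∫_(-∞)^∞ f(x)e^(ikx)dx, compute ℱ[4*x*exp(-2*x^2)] sqrt(2)*I*sqrt(pi)*k*exp(-k^2/8)/2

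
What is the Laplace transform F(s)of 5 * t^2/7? 10/(7 * s^3)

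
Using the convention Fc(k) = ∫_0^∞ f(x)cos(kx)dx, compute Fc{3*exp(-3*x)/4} 9/(4*(k^2 + 9))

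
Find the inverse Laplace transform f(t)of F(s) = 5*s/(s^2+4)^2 5*t*sin(2*t)/4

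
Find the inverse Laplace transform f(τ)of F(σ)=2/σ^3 τ^2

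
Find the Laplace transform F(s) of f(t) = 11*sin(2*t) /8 11/(4*(s^2 + 4) ) 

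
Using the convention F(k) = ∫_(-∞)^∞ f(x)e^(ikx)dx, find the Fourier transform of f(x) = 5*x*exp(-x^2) 5*I*sqrt(pi)*k*exp(-k^2/4)/2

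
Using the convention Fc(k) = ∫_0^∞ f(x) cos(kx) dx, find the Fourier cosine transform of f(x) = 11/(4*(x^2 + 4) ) 11*pi*exp(-2*k) /16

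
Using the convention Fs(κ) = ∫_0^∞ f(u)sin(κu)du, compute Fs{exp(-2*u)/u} atan(κ/2)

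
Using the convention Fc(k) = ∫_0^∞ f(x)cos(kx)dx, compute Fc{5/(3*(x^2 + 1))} 5*pi*exp(-k)/6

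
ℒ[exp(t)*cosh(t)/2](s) (s - 1)/(2*s*(s - 2))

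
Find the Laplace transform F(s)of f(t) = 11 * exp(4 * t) 11/(s - 4)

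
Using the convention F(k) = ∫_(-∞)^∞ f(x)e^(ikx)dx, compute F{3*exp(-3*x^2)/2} sqrt(3)*sqrt(pi)*exp(-k^2/12)/2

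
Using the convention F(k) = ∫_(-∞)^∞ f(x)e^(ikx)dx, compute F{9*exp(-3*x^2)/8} 3*sqrt(3)*sqrt(pi)*exp(-k^2/12)/8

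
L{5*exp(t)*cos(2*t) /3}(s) 5*(s - 1) /(3*((s - 1) ^2 + 4) ) 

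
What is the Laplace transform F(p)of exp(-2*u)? 1/(p+2)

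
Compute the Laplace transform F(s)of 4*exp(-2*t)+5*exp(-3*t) 5/(s+3)+4/(s+2)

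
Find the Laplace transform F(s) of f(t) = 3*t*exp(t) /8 3/(8*(s - 1) ^2) 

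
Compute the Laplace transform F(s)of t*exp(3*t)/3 1/(3*(s - 3)^2)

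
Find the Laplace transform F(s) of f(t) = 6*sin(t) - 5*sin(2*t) 6/(s^2+1) - 10/(s^2+4) 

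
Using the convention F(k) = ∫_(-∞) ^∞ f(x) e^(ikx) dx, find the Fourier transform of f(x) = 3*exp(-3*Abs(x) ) 18/(k^2 + 9) 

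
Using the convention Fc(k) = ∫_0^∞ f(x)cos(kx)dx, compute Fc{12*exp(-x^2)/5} 6*sqrt(pi)*exp(-k^2/4)/5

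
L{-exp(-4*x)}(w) -1/(w + 4)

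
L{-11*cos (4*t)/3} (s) -11*s/ (3*s^2 + 48)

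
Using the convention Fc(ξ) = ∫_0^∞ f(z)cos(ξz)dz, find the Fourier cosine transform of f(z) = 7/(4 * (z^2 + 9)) 7 * pi * exp(-3 * ξ)/24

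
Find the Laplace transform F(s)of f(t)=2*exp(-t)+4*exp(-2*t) 4/(s+2)+2/(s+1)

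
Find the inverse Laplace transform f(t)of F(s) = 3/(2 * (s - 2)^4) t^3 * exp(2 * t)/4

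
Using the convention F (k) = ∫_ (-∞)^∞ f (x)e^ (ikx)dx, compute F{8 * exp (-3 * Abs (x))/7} 48/ (7 * (k^2 + 9))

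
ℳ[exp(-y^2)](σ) gamma(σ/2)/2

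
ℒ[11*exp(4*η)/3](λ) 11/(3*(λ - 4))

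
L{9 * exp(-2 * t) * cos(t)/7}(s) 9 * (s + 2)/(7 * ((s + 2)^2 + 1))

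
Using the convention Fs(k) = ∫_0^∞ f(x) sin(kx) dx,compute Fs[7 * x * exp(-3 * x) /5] 42 * k/(5 * (k^2 + 9) ^2) 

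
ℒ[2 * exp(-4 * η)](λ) 2/(λ+4)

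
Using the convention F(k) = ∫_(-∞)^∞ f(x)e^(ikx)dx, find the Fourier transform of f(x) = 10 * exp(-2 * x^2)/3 5 * sqrt(2) * sqrt(pi) * exp(-k^2/8)/3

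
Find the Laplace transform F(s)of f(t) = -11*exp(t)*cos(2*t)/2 11*(1 - s)/(2*((s - 1)^2 + 4))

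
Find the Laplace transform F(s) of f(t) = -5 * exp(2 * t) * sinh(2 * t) -10/(s * (s - 4) ) 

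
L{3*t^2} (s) 6/s^3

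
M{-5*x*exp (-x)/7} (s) -5*gamma (s + 1)/7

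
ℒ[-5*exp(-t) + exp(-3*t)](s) 1/(s + 3) - 5/(s + 1) 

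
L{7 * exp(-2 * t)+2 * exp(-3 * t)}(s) 7/(s+2)+2/(s+3)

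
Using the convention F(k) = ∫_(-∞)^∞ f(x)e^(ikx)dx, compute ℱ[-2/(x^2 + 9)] -2 * pi * exp(-3 * Abs(k))/3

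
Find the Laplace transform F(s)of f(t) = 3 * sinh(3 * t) 9/(s^2 - 9)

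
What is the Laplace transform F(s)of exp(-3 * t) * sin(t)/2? 1/(2 * ((s+3)^2+1))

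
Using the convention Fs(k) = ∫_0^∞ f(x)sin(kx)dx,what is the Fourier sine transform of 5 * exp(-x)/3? 5 * k/(3 * (k^2 + 1))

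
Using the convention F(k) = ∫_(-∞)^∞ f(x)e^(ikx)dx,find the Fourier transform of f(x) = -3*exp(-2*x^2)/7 -3*sqrt(2)*sqrt(pi)*exp(-k^2/8)/14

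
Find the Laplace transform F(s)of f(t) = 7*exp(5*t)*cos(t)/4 7*(s - 5)/(4*((s - 5)^2+1))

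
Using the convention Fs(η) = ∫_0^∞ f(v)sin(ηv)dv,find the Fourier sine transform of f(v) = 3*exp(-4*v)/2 3*η/(2*(η^2 + 16))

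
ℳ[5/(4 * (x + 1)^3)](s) 5 * pi * (s - 2) * (s - 1)/(8 * sin(pi * s))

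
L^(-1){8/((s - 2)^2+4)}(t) 4*exp(2*t)*sin(2*t)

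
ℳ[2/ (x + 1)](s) 2*pi*csc (pi*s)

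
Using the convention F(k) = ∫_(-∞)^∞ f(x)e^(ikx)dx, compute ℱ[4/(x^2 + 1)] 4*pi*exp(-Abs(k))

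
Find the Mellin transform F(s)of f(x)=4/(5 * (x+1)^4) 2 * gamma(s) * gamma(4 - s)/15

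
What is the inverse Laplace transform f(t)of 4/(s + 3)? 4*exp(-3*t)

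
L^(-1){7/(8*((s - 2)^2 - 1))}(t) 7*exp(2*t)*sinh(t)/8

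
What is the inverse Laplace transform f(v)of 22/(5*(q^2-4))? 11*sinh(2*v)/5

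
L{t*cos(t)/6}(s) (s^2 - 1)/(6*(s^2 + 1)^2)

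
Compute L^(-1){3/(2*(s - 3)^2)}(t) 3*t*exp(3*t)/2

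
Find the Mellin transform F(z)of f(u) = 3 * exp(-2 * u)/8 3 * gamma(z)/(8 * 2^z)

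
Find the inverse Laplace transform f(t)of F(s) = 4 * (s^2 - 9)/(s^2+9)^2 4 * t * cos(3 * t)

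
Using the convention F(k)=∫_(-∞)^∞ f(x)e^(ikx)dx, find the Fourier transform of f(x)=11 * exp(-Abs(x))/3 22/(3 * (k^2 + 1))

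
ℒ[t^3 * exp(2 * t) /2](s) 3/(s - 2) ^4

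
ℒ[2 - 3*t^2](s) 2/s - 6/s^3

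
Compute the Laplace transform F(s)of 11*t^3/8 33/(4*s^4)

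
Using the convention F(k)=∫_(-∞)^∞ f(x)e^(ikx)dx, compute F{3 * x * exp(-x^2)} 3 * I * sqrt(pi) * k * exp(-k^2/4)/2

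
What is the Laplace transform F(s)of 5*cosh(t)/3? 5*s/(3*(s^2 - 1))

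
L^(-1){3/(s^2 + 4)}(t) 3 * sin(2 * t)/2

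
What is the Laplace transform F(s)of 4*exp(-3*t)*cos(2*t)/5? 4*(s + 3)/(5*((s + 3)^2 + 4))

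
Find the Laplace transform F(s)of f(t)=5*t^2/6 5/(3*s^3)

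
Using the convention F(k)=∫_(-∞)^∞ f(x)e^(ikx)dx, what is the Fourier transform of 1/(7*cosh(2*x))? pi/(14*cosh(pi*k/4))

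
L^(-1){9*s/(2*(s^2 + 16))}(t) 9*cos(4*t)/2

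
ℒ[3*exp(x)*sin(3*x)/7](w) 9/(7*((w - 1)^2 + 9))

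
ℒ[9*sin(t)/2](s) 9/(2*(s^2 + 1))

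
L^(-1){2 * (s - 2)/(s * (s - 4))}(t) 2 * exp(2 * t) * cosh(2 * t)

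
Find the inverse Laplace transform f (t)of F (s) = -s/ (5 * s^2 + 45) -cos (3 * t)/5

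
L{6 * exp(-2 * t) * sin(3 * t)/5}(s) 18/(5 * ((s+2)^2+9))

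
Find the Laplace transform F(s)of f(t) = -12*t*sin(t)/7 -24*s/(7*(s^2 + 1)^2)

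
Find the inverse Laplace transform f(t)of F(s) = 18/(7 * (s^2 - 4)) 9 * sinh(2 * t)/7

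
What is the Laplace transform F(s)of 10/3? 10/(3 * s)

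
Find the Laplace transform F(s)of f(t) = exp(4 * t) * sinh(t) 1/((s - 4)^2 - 1)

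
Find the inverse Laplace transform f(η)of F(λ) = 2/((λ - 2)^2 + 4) exp(2*η)*sin(2*η)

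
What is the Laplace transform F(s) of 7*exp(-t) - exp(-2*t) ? 7/(s + 1) - 1/(s + 2) 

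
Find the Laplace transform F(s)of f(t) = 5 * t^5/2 300/s^6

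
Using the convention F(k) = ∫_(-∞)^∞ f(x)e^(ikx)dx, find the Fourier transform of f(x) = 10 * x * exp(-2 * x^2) 5 * sqrt(2) * I * sqrt(pi) * k * exp(-k^2/8)/4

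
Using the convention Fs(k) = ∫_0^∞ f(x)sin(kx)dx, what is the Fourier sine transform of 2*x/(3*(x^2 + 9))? pi*exp(-3*k)/3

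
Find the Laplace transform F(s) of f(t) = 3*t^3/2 9/s^4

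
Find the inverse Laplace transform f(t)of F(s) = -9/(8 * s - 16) -9 * exp(2 * t)/8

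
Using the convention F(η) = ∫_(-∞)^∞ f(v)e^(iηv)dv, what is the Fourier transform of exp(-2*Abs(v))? 4/(η^2 + 4)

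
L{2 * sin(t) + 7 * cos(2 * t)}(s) 7 * s/(s^2 + 4) + 2/(s^2 + 1)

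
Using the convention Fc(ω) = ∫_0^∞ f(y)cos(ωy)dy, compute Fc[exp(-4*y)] 4/(ω^2 + 16)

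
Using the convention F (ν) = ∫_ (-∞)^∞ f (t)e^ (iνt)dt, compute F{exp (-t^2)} sqrt (pi) * exp (-ν^2/4)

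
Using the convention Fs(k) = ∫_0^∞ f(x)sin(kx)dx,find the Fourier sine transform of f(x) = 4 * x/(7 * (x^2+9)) 2 * pi * exp(-3 * k)/7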